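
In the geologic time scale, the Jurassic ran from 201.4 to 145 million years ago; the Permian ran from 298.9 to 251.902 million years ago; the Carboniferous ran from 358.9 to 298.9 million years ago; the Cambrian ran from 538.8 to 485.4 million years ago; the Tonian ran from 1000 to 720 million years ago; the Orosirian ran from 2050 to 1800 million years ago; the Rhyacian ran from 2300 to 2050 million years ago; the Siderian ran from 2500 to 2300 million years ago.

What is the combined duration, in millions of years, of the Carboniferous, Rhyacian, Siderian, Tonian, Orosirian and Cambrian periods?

Duration is start − end for each: (358.9 − 298.9) + (2300 − 2050) + (2500 − 2300) + (1000 − 720) + (2050 − 1800) + (538.8 − 485.4).
That is 60 + 250 + 200 + 280 + 250 + 53.4, which totals 1093.4 million years.

1093.4 million years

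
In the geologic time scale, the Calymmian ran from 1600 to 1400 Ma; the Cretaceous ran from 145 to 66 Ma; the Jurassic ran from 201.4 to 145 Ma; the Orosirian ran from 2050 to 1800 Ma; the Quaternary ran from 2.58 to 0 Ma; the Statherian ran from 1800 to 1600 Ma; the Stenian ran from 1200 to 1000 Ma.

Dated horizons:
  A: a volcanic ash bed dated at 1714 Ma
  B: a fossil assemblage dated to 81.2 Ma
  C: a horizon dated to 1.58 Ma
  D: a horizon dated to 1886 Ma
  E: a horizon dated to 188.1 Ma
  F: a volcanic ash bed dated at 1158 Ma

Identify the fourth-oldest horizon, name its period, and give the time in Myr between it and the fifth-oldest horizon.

E, in the Jurassic; 106.9 million years to B

Sorted oldest-first by Ma: D (1886), A (1714), F (1158), E (188.1), B (81.2), C (1.58).
The fourth oldest is E at 188.1 Ma, which lies in 201.4–145 Ma: the Jurassic.
The fifth oldest is B at 81.2 Ma; separation = |188.1 − 81.2| = 106.9 Myr.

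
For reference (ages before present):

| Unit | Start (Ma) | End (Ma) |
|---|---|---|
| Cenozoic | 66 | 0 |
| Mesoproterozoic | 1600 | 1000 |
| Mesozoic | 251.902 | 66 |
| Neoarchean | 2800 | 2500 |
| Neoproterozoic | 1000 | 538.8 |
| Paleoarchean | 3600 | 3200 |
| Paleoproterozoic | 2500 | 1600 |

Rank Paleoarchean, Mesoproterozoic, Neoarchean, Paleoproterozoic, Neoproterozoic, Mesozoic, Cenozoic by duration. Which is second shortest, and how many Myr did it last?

Durations: Paleoarchean 400; Mesoproterozoic 600; Neoarchean 300; Paleoproterozoic 900; Neoproterozoic 461.2; Mesozoic 185.902; Cenozoic 66 Myr.
Sorted shortest-first: Cenozoic (66), Mesozoic (185.902), Neoarchean (300), Paleoarchean (400), Neoproterozoic (461.2), Mesoproterozoic (600), Paleoproterozoic (900).
The second shortest is Mesozoic at 185.902 Myr.

Mesozoic, 185.902 million years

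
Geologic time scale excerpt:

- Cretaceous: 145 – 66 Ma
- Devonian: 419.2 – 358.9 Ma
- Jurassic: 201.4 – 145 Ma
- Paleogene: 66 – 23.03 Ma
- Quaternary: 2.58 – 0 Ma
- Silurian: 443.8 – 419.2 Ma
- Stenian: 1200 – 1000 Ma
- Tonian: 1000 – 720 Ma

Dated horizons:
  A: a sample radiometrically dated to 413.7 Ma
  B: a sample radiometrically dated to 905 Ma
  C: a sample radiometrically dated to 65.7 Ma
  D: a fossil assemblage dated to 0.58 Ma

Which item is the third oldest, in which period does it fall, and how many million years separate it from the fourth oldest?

C, in the Paleogene; 65.12 million years to D

Sorted oldest-first by Ma: B (905), A (413.7), C (65.7), D (0.58).
The third oldest is C at 65.7 Ma, which lies in 66–23.03 Ma: the Paleogene.
The fourth oldest is D at 0.58 Ma; separation = |65.7 − 0.58| = 65.12 Myr.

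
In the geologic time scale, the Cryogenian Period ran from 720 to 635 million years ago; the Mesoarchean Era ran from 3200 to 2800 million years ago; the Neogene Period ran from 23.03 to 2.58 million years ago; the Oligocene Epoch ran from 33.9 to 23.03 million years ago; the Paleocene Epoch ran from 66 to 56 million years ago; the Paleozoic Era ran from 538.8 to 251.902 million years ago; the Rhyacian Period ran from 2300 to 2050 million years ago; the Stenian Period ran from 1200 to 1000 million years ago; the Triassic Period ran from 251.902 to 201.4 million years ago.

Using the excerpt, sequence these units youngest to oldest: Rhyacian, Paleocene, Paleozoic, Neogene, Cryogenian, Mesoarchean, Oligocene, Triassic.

Neogene, Oligocene, Paleocene, Triassic, Paleozoic, Cryogenian, Rhyacian, Mesoarchean

The oldest of these is Mesoarchean (starts 3200 Ma) and the youngest is Neogene (ends 2.58 Ma).
In between, by decreasing start age: Rhyacian (2300), Cryogenian (720), Paleozoic (538.8), Triassic (251.902), Paleocene (66), Oligocene (33.9).
Listing youngest first means reversing that sequence.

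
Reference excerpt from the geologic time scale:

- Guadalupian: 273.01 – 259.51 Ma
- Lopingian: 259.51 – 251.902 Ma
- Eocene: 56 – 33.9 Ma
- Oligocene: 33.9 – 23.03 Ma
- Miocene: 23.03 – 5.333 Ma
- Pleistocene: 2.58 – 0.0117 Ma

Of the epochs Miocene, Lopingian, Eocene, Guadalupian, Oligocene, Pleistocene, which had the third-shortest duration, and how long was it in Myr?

Oligocene, 10.87 million years

Durations: Miocene 17.697; Lopingian 7.608; Eocene 22.1; Guadalupian 13.5; Oligocene 10.87; Pleistocene 2.5683 Myr.
Sorted shortest-first: Pleistocene (2.5683), Lopingian (7.608), Oligocene (10.87), Guadalupian (13.5), Miocene (17.697), Eocene (22.1).
The third shortest is Oligocene at 10.87 Myr.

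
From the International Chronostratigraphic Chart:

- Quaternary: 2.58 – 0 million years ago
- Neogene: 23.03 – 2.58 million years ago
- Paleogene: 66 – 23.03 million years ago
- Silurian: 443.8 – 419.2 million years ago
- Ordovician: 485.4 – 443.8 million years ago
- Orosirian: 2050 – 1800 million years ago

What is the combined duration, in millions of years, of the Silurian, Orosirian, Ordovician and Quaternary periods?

Each duration: Silurian = 24.6; Orosirian = 250; Ordovician = 41.6; Quaternary = 2.58.
Sum: 24.6 + 250 + 41.6 + 2.58 = 318.78 Myr.

318.78 million years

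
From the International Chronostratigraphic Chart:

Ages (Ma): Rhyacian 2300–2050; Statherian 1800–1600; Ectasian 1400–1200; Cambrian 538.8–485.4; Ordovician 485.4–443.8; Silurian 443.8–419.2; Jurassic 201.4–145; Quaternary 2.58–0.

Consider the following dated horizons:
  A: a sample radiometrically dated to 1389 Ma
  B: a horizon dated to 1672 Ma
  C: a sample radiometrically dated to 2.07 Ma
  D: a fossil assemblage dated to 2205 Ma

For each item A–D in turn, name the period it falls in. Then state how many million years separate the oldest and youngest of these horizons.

A — Ectasian; B — Statherian; C — Quaternary; D — Rhyacian; span 2202.93 million years

A: 1389 Ma lies in 1400–1200 Ma, so Ectasian.
B: 1672 Ma lies in 1800–1600 Ma, so Statherian.
C: 2.07 Ma lies in 2.58–0 Ma, so Quaternary.
D: 2205 Ma lies in 2300–2050 Ma, so Rhyacian.
Oldest = 2205 Ma, youngest = 2.07 Ma → span 2202.93 Myr.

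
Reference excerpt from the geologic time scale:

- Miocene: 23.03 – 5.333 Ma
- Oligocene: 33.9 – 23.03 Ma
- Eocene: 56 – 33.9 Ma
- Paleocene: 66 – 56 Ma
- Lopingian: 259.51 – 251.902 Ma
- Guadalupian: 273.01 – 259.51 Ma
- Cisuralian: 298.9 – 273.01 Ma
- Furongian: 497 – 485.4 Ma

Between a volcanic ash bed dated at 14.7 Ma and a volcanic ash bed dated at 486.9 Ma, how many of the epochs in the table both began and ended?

6

486.9 Ma sits inside the Furongian (497–485.4) and 14.7 Ma inside the Miocene (23.03–5.333); neither of those is wholly between the two dates.
The listed epochs lying completely between them are Cisuralian, Guadalupian, Lopingian, Paleocene, Eocene, Oligocene — 6 in all.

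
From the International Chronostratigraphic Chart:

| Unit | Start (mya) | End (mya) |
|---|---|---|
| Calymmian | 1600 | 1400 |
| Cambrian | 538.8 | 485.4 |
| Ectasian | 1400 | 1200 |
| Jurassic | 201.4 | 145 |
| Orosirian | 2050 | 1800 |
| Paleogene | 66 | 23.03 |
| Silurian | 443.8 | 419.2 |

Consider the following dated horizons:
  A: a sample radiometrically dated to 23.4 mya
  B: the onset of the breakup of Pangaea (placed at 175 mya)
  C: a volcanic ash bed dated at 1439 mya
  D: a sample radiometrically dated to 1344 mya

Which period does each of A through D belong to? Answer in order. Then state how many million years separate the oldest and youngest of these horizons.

A — Paleogene; B — Jurassic; C — Calymmian; D — Ectasian; span 1415.6 million years

Match each age against the start–end ranges in the excerpt: A = 23.4 Ma → Paleogene (66–23.03); B = 175 Ma → Jurassic (201.4–145); C = 1439 Ma → Calymmian (1600–1400); D = 1344 Ma → Ectasian (1400–1200).
The largest age is 1439 Ma and the smallest is 23.4 Ma; their difference is 1415.6 Myr.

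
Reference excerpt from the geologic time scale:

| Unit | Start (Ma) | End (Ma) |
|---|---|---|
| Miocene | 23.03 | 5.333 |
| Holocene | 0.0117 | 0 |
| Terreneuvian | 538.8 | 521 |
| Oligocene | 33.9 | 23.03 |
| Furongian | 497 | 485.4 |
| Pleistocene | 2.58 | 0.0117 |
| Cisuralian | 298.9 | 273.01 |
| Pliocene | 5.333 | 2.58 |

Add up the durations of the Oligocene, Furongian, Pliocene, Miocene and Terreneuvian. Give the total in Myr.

Duration is start − end for each: (33.9 − 23.03) + (497 − 485.4) + (5.333 − 2.58) + (23.03 − 5.333) + (538.8 − 521).
That is 10.87 + 11.6 + 2.753 + 17.697 + 17.8, which totals 60.72 million years.

60.72 million years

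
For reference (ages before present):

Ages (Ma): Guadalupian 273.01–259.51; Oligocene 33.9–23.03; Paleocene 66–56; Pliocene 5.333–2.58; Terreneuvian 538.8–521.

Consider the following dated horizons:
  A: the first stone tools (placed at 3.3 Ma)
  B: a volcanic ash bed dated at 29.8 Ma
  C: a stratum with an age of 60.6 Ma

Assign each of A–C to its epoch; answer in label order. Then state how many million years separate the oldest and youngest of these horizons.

A — Pliocene; B — Oligocene; C — Paleocene; span 57.3 million years

A: 3.3 Ma lies in 5.333–2.58 Ma, so Pliocene.
B: 29.8 Ma lies in 33.9–23.03 Ma, so Oligocene.
C: 60.6 Ma lies in 66–56 Ma, so Paleocene.
Oldest = 60.6 Ma, youngest = 3.3 Ma → span 57.3 Myr.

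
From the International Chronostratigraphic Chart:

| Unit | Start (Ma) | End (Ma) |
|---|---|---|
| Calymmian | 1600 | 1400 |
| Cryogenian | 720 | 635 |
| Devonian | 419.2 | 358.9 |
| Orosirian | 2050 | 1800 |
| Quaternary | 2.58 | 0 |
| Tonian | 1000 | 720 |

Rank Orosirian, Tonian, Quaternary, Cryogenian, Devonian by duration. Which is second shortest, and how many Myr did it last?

Durations: Orosirian 250; Tonian 280; Quaternary 2.58; Cryogenian 85; Devonian 60.3 Myr.
Sorted shortest-first: Quaternary (2.58), Devonian (60.3), Cryogenian (85), Orosirian (250), Tonian (280).
The second shortest is Devonian at 60.3 Myr.

Devonian, 60.3 million years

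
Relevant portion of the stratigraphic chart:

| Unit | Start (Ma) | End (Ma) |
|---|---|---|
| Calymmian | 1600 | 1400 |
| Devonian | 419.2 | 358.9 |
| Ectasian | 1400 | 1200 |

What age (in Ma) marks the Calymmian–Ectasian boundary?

1400 Ma

The Calymmian ends and the Ectasian begins at 1400 Ma.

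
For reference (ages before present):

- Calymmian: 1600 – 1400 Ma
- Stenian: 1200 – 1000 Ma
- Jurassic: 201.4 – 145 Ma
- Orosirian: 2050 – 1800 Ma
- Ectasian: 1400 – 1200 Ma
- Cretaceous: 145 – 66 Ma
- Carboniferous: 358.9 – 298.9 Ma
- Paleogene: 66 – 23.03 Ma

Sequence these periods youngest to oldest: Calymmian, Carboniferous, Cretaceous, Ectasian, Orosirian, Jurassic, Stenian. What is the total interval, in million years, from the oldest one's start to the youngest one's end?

Start ages (Ma): Orosirian 2050, Calymmian 1600, Ectasian 1400, Stenian 1200, Carboniferous 358.9, Jurassic 201.4, Cretaceous 145.
Ordered youngest to oldest: Cretaceous, Jurassic, Carboniferous, Stenian, Ectasian, Calymmian, Orosirian.
Span = 2050 − 66 = 1984 Myr.

Cretaceous → Jurassic → Carboniferous → Stenian → Ectasian → Calymmian → Orosirian; total span 1984 Myr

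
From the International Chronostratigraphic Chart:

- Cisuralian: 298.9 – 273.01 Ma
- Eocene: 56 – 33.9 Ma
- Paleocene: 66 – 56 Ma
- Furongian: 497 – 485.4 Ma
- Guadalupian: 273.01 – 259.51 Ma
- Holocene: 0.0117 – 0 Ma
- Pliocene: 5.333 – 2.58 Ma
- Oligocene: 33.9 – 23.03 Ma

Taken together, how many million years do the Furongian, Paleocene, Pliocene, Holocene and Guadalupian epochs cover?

37.8647 million years

Duration is start − end for each: (497 − 485.4) + (66 − 56) + (5.333 − 2.58) + (0.0117 − 0) + (273.01 − 259.51).
That is 11.6 + 10 + 2.753 + 0.0117 + 13.5, which totals 37.8647 million years.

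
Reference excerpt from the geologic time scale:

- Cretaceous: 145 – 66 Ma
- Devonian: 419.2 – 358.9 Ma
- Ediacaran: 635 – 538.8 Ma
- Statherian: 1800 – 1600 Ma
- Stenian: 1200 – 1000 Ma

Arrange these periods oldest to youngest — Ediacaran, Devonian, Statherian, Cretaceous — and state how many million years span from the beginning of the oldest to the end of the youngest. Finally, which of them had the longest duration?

Statherian → Ediacaran → Devonian → Cretaceous; total span 1734 Myr; longest is Statherian

From the excerpt: Ediacaran 635–538.8; Devonian 419.2–358.9; Statherian 1800–1600; Cretaceous 145–66 (Ma).
Larger Ma is earlier, so the oldest is Statherian and the youngest is Cretaceous; oldest to youngest: Statherian, Ediacaran, Devonian, Cretaceous.
Oldest start 1800 minus youngest end 66 gives 1734 Myr overall.
Individual lengths (start − end): Statherian 200; Cretaceous 79; Ediacaran 96.2; Devonian 60.3. The largest is Statherian at 200 Myr.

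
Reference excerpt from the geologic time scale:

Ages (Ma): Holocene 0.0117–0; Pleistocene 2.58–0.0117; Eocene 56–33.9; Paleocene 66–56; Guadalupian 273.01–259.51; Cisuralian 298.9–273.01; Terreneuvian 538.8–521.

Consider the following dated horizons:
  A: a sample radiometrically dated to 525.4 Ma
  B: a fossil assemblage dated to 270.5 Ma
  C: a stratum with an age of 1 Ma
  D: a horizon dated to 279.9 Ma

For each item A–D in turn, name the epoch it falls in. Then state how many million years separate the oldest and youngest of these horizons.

A — Terreneuvian; B — Guadalupian; C — Pleistocene; D — Cisuralian; span 524.4 million years

A: 525.4 Ma lies in 538.8–521 Ma, so Terreneuvian.
B: 270.5 Ma lies in 273.01–259.51 Ma, so Guadalupian.
C: 1 Ma lies in 2.58–0.0117 Ma, so Pleistocene.
D: 279.9 Ma lies in 298.9–273.01 Ma, so Cisuralian.
Oldest = 525.4 Ma, youngest = 1 Ma → span 524.4 Myr.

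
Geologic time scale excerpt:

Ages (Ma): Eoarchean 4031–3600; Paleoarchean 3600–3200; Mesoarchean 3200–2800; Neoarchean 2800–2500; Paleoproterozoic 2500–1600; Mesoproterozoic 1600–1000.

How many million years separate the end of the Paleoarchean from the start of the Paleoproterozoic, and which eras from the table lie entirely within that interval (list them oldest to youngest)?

End of Paleoarchean = 3200 Ma; start of Paleoproterozoic = 2500 Ma.
Gap = 3200 − 2500 = 700 Myr.
Eras wholly inside 3200–2500 Ma: Mesoarchean (3200–2800), Neoarchean (2800–2500).

700 million years; Mesoarchean, Neoarchean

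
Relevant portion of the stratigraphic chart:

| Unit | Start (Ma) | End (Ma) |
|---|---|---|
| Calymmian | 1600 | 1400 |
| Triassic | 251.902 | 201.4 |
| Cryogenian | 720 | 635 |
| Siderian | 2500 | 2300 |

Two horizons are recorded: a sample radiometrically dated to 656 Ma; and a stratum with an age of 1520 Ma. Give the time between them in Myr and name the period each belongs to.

Elapsed time: 1520 − 656 = 864 Myr.
656 Ma lies within 720–635 Ma: Cryogenian.
1520 Ma lies within 1600–1400 Ma: Calymmian.

864 million years apart; the first in the Cryogenian, the second in the Calymmian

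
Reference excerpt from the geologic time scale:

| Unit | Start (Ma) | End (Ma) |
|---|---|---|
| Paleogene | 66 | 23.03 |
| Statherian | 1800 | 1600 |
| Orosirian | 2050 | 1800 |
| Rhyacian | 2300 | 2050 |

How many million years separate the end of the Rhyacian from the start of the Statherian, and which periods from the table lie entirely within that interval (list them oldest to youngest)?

End of Rhyacian = 2050 Ma; start of Statherian = 1800 Ma.
Gap = 2050 − 1800 = 250 Myr.
Periods wholly inside 2050–1800 Ma: Orosirian (2050–1800).

250 million years; Orosirian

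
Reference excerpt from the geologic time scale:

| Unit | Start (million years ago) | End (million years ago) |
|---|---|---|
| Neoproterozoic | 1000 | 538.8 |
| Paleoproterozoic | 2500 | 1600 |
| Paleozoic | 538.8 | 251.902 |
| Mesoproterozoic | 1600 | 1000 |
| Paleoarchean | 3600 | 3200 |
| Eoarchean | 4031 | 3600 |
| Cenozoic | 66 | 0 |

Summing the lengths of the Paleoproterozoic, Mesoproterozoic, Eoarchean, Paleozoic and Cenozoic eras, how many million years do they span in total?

Each duration: Paleoproterozoic = 900; Mesoproterozoic = 600; Eoarchean = 431; Paleozoic = 286.898; Cenozoic = 66.
Sum: 900 + 600 + 431 + 286.898 + 66 = 2283.898 Myr.

2283.898 million years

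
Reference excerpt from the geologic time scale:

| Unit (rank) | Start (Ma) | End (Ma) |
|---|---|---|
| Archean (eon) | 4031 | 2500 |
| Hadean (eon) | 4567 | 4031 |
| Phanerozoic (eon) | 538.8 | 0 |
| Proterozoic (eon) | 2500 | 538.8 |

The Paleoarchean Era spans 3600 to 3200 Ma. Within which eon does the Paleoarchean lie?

Archean

The Paleoarchean (3600–3200 Ma) lies entirely within 4031–2500 Ma, the Archean Eon.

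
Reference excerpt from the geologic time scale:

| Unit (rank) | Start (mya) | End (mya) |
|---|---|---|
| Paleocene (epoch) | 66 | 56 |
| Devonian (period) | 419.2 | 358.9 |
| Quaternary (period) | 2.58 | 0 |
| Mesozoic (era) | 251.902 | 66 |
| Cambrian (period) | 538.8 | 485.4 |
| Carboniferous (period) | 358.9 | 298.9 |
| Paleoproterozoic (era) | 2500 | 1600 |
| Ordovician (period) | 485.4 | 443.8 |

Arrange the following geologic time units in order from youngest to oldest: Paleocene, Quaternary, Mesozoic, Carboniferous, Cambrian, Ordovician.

Quaternary, Paleocene, Mesozoic, Carboniferous, Ordovician, Cambrian

Read off each span (Ma): Paleocene 66–56; Quaternary 2.58–0; Mesozoic 251.902–66; Carboniferous 358.9–298.9; Cambrian 538.8–485.4; Ordovician 485.4–443.8.
Larger Ma is older, so oldest→youngest is Cambrian, Ordovician, Carboniferous, Mesozoic, Paleocene, Quaternary; reverse it for youngest→oldest.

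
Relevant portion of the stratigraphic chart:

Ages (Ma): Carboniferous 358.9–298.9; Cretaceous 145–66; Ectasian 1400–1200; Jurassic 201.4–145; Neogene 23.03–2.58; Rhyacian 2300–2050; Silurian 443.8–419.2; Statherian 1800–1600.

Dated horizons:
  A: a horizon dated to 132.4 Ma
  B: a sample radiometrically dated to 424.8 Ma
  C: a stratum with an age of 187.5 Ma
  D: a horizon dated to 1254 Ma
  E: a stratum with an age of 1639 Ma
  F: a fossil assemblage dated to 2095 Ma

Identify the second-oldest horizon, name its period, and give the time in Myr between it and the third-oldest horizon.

E, in the Statherian; 385 million years to D

Sorted oldest-first by Ma: F (2095), E (1639), D (1254), B (424.8), C (187.5), A (132.4).
The second oldest is E at 1639 Ma, which lies in 1800–1600 Ma: the Statherian.
The third oldest is D at 1254 Ma; separation = |1639 − 1254| = 385 Myr.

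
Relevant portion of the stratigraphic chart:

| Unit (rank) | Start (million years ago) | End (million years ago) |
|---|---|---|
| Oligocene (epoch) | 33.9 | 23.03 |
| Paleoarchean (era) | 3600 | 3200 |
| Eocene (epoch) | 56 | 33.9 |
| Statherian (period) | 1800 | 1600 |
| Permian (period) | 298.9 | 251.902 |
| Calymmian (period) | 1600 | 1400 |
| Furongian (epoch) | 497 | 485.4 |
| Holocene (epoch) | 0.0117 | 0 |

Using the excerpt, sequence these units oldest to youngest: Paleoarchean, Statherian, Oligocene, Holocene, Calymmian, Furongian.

Paleoarchean, Statherian, Calymmian, Furongian, Oligocene, Holocene

The oldest of these is Paleoarchean (starts 3600 Ma) and the youngest is Holocene (ends 0 Ma).
In between, by decreasing start age: Statherian (1800), Calymmian (1600), Furongian (497), Oligocene (33.9).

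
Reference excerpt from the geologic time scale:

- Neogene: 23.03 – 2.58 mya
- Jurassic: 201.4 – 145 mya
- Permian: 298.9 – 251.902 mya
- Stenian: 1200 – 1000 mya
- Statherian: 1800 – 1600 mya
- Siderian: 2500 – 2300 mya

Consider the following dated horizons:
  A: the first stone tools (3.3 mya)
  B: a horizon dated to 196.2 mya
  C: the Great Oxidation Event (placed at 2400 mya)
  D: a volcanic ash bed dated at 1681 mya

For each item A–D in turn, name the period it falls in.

A — Neogene; B — Jurassic; C — Siderian; D — Statherian

A: 3.3 Ma lies in 23.03–2.58 Ma, so Neogene.
B: 196.2 Ma lies in 201.4–145 Ma, so Jurassic.
C: 2400 Ma lies in 2500–2300 Ma, so Siderian.
D: 1681 Ma lies in 1800–1600 Ma, so Statherian.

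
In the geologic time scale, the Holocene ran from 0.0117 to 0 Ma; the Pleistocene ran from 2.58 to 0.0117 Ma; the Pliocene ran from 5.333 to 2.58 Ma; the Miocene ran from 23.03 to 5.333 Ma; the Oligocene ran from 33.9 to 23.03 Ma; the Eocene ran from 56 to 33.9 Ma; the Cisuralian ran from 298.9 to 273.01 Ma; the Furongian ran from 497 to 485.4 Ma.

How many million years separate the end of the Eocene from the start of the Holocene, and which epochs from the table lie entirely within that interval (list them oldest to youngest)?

End of Eocene = 33.9 Ma; start of Holocene = 0.0117 Ma.
Gap = 33.9 − 0.0117 = 33.8883 Myr.
Epochs wholly inside 33.9–0.0117 Ma: Oligocene (33.9–23.03), Miocene (23.03–5.333), Pliocene (5.333–2.58), Pleistocene (2.58–0.0117).

33.8883 million years; Oligocene, Miocene, Pliocene, Pleistocene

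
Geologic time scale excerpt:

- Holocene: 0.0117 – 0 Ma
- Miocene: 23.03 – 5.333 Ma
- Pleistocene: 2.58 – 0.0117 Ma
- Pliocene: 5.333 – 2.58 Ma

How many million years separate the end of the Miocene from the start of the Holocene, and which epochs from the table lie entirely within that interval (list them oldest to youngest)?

The Miocene closes at 5.333 Ma and the Holocene opens at 0.0117 Ma, so the interval is 5.333 − 0.0117 = 5.3213 Myr.
An epoch fits inside if it starts at or after 5.333 Ma and ends at or before 0.0117 Ma; oldest first that gives Pliocene, Pleistocene.

5.3213 million years; Pliocene, Pleistocene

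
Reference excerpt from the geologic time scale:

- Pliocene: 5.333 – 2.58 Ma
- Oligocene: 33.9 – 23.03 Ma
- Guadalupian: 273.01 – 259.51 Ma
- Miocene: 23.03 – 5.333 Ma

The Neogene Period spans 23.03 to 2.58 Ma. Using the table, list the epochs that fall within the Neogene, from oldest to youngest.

Epochs with both bounds inside 23.03–2.58 Ma: Miocene (23.03–5.333), Pliocene (5.333–2.58).

Miocene, Pliocene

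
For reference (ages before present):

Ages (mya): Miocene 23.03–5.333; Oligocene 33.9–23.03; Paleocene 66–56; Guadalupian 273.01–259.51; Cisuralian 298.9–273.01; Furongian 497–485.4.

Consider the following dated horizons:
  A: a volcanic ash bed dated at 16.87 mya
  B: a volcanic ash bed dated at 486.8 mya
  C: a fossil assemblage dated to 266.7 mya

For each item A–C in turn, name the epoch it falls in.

A — Miocene; B — Furongian; C — Guadalupian

A: 16.87 Ma lies in 23.03–5.333 Ma, so Miocene.
B: 486.8 Ma lies in 497–485.4 Ma, so Furongian.
C: 266.7 Ma lies in 273.01–259.51 Ma, so Guadalupian.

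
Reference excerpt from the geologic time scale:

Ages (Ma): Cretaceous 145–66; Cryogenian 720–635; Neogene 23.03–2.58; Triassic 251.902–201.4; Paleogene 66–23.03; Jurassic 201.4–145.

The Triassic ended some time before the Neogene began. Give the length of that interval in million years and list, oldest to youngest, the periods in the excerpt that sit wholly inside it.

178.37 million years; Jurassic, Cretaceous, Paleogene

The Triassic closes at 201.4 Ma and the Neogene opens at 23.03 Ma, so the interval is 201.4 − 23.03 = 178.37 Myr.
A period fits inside if it starts at or after 201.4 Ma and ends at or before 23.03 Ma; oldest first that gives Jurassic, Cretaceous, Paleogene.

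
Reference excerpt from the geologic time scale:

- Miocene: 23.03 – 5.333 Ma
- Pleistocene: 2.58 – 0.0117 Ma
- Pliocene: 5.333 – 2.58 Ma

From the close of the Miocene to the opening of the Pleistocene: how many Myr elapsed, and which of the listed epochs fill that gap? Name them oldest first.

The Miocene closes at 5.333 Ma and the Pleistocene opens at 2.58 Ma, so the interval is 5.333 − 2.58 = 2.753 Myr.
An epoch fits inside if it starts at or after 5.333 Ma and ends at or before 2.58 Ma; oldest first that gives Pliocene.

2.753 million years; Pliocene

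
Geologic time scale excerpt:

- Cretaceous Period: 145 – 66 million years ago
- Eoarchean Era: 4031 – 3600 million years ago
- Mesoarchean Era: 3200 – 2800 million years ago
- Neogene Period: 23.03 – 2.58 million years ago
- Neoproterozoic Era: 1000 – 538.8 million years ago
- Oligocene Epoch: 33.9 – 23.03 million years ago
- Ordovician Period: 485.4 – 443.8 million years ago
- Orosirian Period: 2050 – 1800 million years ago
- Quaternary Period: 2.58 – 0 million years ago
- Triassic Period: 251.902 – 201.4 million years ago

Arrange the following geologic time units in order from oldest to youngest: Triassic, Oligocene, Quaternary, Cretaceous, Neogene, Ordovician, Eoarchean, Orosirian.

Eoarchean → Orosirian → Ordovician → Triassic → Cretaceous → Oligocene → Neogene → Quaternary

Read off each span (Ma): Triassic 251.902–201.4; Oligocene 33.9–23.03; Quaternary 2.58–0; Cretaceous 145–66; Neogene 23.03–2.58; Ordovician 485.4–443.8; Eoarchean 4031–3600; Orosirian 2050–1800.
Larger Ma is older, so oldest→youngest is Eoarchean, Orosirian, Ordovician, Triassic, Cretaceous, Oligocene, Neogene, Quaternary.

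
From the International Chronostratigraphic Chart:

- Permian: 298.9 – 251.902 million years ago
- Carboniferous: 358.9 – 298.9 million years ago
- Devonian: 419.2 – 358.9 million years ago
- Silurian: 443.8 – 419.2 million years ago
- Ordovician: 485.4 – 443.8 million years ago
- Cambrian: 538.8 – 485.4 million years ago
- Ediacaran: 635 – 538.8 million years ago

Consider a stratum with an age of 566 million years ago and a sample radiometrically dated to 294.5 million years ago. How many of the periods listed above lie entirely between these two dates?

The older date is 566 Ma and the younger is 294.5 Ma.
Periods with start < 566 and end > 294.5 Ma: Cambrian (538.8–485.4), Ordovician (485.4–443.8), Silurian (443.8–419.2), Devonian (419.2–358.9), Carboniferous (358.9–298.9).
That is 5 complete periods.

5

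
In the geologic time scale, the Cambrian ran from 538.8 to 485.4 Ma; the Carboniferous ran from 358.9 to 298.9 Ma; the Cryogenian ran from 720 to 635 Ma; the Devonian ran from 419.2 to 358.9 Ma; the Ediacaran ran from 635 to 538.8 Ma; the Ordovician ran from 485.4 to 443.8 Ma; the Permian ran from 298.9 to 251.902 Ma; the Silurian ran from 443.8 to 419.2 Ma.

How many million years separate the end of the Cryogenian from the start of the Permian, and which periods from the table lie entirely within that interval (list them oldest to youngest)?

336.1 million years; Ediacaran, Cambrian, Ordovician, Silurian, Devonian, Carboniferous

The Cryogenian closes at 635 Ma and the Permian opens at 298.9 Ma, so the interval is 635 − 298.9 = 336.1 Myr.
A period fits inside if it starts at or after 635 Ma and ends at or before 298.9 Ma; oldest first that gives Ediacaran, Cambrian, Ordovician, Silurian, Devonian, Carboniferous.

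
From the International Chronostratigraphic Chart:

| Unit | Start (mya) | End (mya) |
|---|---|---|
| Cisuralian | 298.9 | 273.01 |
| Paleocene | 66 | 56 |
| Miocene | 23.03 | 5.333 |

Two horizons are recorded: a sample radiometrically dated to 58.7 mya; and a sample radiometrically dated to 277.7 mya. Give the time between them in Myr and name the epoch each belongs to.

Elapsed time: 277.7 − 58.7 = 219 Myr.
58.7 Ma lies within 66–56 Ma: Paleocene.
277.7 Ma lies within 298.9–273.01 Ma: Cisuralian.

219 million years apart; the first in the Paleocene, the second in the Cisuralian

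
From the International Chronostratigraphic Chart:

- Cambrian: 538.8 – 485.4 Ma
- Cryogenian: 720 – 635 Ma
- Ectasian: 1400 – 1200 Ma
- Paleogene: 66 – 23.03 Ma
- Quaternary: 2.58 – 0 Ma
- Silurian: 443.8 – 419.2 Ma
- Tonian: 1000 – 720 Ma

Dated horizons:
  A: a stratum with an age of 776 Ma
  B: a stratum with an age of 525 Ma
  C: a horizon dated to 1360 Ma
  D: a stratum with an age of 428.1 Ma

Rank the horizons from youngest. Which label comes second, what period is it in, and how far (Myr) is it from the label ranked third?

Sorted youngest-first by Ma: D (428.1), B (525), A (776), C (1360).
The second youngest is B at 525 Ma, which lies in 538.8–485.4 Ma: the Cambrian.
The third youngest is A at 776 Ma; separation = |525 − 776| = 251 Myr.

B, in the Cambrian; 251 million years to A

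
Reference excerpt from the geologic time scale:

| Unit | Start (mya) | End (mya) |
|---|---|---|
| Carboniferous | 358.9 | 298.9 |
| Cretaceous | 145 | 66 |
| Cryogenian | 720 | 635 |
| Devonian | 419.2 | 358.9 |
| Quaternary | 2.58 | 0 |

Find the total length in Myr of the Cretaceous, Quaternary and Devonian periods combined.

141.88 million years

Each duration: Cretaceous = 79; Quaternary = 2.58; Devonian = 60.3.
Sum: 79 + 2.58 + 60.3 = 141.88 Myr.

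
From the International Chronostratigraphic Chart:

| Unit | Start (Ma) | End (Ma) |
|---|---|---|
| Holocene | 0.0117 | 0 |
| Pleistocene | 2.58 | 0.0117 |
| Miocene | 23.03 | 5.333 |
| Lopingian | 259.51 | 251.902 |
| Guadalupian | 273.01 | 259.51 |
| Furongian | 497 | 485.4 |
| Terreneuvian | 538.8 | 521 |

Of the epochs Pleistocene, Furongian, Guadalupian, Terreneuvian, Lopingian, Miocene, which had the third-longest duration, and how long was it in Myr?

Durations: Pleistocene 2.5683; Furongian 11.6; Guadalupian 13.5; Terreneuvian 17.8; Lopingian 7.608; Miocene 17.697 Myr.
Sorted longest-first: Terreneuvian (17.8), Miocene (17.697), Guadalupian (13.5), Furongian (11.6), Lopingian (7.608), Pleistocene (2.5683).
The third longest is Guadalupian at 13.5 Myr.

Guadalupian, 13.5 million years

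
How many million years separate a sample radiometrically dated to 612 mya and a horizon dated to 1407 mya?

795 million years

1407 − 612 = 795 million years.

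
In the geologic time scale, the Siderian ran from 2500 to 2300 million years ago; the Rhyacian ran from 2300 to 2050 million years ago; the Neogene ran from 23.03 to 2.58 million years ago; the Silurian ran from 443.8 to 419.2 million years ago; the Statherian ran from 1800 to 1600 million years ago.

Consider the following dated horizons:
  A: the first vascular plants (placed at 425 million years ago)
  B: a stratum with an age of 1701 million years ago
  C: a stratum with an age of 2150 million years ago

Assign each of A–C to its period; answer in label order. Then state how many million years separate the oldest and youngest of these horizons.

A — Silurian; B — Statherian; C — Rhyacian; span 1725 million years

Match each age against the start–end ranges in the excerpt: A = 425 Ma → Silurian (443.8–419.2); B = 1701 Ma → Statherian (1800–1600); C = 2150 Ma → Rhyacian (2300–2050).
The largest age is 2150 Ma and the smallest is 425 Ma; their difference is 1725 Myr.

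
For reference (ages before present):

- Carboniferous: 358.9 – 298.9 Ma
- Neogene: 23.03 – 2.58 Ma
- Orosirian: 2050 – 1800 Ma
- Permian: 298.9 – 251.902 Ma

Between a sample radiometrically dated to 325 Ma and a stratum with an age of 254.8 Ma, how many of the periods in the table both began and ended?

0

Checking each listed span, none has both start < 325 Ma and end > 254.8 Ma — every period straddles one of the two dates or lies outside them — so the count is 0.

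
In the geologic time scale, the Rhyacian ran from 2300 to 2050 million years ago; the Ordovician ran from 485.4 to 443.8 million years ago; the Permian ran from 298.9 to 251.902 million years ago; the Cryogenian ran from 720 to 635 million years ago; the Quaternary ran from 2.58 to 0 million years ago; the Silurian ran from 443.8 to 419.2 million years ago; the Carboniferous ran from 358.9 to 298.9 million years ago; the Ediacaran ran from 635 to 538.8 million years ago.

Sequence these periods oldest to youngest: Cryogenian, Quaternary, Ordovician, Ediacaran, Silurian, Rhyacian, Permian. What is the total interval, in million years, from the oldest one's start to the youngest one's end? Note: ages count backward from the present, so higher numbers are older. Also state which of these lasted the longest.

From the excerpt: Cryogenian 720–635; Quaternary 2.58–0; Ordovician 485.4–443.8; Ediacaran 635–538.8; Silurian 443.8–419.2; Rhyacian 2300–2050; Permian 298.9–251.902 (Ma).
Larger Ma is earlier, so the oldest is Rhyacian and the youngest is Quaternary; oldest to youngest: Rhyacian, Cryogenian, Ediacaran, Ordovician, Silurian, Permian, Quaternary.
Oldest start 2300 minus youngest end 0 gives 2300 Myr overall.
Individual lengths (start − end): Ordovician 41.6; Cryogenian 85; Quaternary 2.58; Permian 46.998; Rhyacian 250; Ediacaran 96.2; Silurian 24.6. The largest is Rhyacian at 250 Myr.

Rhyacian, Cryogenian, Ediacaran, Ordovician, Silurian, Permian, Quaternary; total span 2300 Myr; longest is Rhyacian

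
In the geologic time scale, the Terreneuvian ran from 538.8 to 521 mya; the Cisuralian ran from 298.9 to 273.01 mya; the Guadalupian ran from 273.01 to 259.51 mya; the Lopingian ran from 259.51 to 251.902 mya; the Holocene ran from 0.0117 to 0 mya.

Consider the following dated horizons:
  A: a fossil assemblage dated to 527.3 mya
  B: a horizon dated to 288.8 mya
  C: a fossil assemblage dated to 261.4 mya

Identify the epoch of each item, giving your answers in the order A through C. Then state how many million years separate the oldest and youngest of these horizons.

A: 527.3 Ma lies in 538.8–521 Ma, so Terreneuvian.
B: 288.8 Ma lies in 298.9–273.01 Ma, so Cisuralian.
C: 261.4 Ma lies in 273.01–259.51 Ma, so Guadalupian.
Oldest = 527.3 Ma, youngest = 261.4 Ma → span 265.9 Myr.

A — Terreneuvian; B — Cisuralian; C — Guadalupian; span 265.9 million years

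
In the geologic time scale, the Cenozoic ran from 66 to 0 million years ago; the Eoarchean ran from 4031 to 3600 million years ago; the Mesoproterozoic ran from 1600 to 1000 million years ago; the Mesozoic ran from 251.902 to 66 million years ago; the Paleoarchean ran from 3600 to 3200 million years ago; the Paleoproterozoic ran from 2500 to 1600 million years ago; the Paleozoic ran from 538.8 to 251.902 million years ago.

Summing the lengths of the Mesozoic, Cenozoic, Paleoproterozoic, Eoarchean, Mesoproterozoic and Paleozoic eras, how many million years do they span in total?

2469.8 million years

Each duration: Mesozoic = 185.902; Cenozoic = 66; Paleoproterozoic = 900; Eoarchean = 431; Mesoproterozoic = 600; Paleozoic = 286.898.
Sum: 185.902 + 66 + 900 + 431 + 600 + 286.898 = 2469.8 Myr.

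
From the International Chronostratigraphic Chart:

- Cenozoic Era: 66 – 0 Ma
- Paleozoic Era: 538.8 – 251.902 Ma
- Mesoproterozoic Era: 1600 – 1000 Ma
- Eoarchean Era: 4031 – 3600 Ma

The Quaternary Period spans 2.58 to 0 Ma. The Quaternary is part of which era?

Cenozoic

The Quaternary (2.58–0 Ma) lies entirely within 66–0 Ma, the Cenozoic Era.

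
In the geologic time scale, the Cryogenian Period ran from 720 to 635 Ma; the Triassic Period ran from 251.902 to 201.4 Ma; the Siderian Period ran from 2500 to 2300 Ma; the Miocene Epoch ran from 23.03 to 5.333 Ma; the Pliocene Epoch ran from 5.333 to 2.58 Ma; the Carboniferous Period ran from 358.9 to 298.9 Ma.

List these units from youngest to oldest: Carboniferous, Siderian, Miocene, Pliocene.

The oldest of these is Siderian (starts 2500 Ma) and the youngest is Pliocene (ends 2.58 Ma).
In between, by decreasing start age: Carboniferous (358.9), Miocene (23.03).
Listing youngest first means reversing that sequence.

Pliocene → Miocene → Carboniferous → Siderian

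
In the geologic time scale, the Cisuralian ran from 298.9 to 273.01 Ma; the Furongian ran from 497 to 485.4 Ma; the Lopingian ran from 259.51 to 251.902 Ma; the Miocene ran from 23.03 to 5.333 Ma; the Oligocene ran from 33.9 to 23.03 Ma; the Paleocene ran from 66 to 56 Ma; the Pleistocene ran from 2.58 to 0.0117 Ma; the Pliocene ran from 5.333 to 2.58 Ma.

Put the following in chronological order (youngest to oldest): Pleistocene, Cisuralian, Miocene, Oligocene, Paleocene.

Read off each span (Ma): Pleistocene 2.58–0.0117; Cisuralian 298.9–273.01; Miocene 23.03–5.333; Oligocene 33.9–23.03; Paleocene 66–56.
Larger Ma is older, so oldest→youngest is Cisuralian, Paleocene, Oligocene, Miocene, Pleistocene; reverse it for youngest→oldest.

Pleistocene, Miocene, Oligocene, Paleocene, Cisuralian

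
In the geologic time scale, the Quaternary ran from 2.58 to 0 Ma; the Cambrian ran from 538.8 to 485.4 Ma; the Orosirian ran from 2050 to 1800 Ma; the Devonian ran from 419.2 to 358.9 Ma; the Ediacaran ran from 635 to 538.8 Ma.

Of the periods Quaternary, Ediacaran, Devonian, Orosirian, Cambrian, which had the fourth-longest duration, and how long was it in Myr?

Cambrian, 53.4 million years

Durations: Quaternary 2.58; Ediacaran 96.2; Devonian 60.3; Orosirian 250; Cambrian 53.4 Myr.
Sorted longest-first: Orosirian (250), Ediacaran (96.2), Devonian (60.3), Cambrian (53.4), Quaternary (2.58).
The fourth longest is Cambrian at 53.4 Myr.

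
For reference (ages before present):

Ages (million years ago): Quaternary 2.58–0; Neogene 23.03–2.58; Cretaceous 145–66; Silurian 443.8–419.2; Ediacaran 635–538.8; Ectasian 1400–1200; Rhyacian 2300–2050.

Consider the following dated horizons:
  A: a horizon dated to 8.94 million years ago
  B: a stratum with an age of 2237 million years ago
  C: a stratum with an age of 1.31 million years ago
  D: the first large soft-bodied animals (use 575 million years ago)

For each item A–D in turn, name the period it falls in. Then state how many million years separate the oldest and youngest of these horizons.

A — Neogene; B — Rhyacian; C — Quaternary; D — Ediacaran; span 2235.69 million years

A: 8.94 Ma lies in 23.03–2.58 Ma, so Neogene.
B: 2237 Ma lies in 2300–2050 Ma, so Rhyacian.
C: 1.31 Ma lies in 2.58–0 Ma, so Quaternary.
D: 575 Ma lies in 635–538.8 Ma, so Ediacaran.
Oldest = 2237 Ma, youngest = 1.31 Ma → span 2235.69 Myr.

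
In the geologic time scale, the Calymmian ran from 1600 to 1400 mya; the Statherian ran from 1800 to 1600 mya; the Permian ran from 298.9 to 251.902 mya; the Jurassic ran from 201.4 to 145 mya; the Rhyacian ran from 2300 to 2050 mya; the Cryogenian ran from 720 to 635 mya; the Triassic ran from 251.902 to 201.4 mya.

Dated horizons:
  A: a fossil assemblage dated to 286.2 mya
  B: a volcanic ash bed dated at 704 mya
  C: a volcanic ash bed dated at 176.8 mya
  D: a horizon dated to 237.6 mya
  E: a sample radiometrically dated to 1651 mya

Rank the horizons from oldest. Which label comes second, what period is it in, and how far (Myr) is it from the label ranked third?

B, in the Cryogenian; 417.8 million years to A

Sorted oldest-first by Ma: E (1651), B (704), A (286.2), D (237.6), C (176.8).
The second oldest is B at 704 Ma, which lies in 720–635 Ma: the Cryogenian.
The third oldest is A at 286.2 Ma; separation = |704 − 286.2| = 417.8 Myr.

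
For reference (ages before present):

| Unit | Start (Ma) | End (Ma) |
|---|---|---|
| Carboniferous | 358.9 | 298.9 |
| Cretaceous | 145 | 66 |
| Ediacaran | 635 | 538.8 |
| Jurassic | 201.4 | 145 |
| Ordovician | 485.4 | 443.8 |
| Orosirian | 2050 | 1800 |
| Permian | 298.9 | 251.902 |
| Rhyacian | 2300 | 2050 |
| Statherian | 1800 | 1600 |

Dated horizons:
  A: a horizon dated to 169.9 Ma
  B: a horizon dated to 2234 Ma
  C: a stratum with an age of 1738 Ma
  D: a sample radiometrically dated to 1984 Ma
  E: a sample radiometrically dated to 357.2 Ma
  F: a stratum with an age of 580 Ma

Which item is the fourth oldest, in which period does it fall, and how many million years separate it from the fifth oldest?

Sorted oldest-first by Ma: B (2234), D (1984), C (1738), F (580), E (357.2), A (169.9).
The fourth oldest is F at 580 Ma, which lies in 635–538.8 Ma: the Ediacaran.
The fifth oldest is E at 357.2 Ma; separation = |580 − 357.2| = 222.8 Myr.

F, in the Ediacaran; 222.8 million years to E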